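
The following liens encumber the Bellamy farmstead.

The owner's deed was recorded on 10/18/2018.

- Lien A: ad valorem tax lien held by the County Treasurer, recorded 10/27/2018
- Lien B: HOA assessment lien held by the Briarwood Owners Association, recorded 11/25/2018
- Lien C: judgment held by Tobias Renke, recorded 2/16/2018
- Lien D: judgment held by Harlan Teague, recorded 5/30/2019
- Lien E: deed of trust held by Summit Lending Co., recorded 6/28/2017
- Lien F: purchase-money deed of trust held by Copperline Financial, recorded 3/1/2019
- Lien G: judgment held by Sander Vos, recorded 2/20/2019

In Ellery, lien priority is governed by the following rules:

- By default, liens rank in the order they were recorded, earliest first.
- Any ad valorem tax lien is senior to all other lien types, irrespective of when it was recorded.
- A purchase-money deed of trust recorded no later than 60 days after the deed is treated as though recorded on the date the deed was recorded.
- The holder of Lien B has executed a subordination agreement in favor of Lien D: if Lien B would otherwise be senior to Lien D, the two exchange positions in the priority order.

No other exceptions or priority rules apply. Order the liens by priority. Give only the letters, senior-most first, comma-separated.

First, effective dates: F missed the 60-day window (134 days after the deed), so its recording date stands.
As an ad valorem tax lien, A is senior to every other lien.
Ordering the rest by effective date: E (6/28/2017), C (2/16/2018), B (11/25/2018), G (2/20/2019), F (3/1/2019), D (5/30/2019).
B would otherwise be senior to D, so under the subordination agreement B and D exchange positions.

A, E, C, D, G, F, B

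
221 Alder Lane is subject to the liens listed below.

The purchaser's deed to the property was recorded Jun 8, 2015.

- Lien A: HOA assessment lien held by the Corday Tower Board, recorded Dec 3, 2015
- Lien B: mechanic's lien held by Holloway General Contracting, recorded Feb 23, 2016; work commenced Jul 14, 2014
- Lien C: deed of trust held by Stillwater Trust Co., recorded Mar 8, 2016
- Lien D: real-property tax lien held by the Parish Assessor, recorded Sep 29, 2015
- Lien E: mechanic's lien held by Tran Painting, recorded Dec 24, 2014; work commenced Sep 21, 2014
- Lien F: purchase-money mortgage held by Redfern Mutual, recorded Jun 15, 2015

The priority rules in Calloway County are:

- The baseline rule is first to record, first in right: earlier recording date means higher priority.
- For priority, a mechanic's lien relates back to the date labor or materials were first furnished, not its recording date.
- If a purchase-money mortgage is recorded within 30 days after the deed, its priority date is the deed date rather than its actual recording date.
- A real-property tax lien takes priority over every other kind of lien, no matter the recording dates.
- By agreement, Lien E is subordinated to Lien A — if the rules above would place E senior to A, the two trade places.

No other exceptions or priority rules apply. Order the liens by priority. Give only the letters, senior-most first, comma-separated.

Adjusting effective dates: B relates back to Jul 14, 2014 (work commenced); E relates back to Sep 21, 2014 (work commenced); F relates back to the deed date Jun 8, 2015.
D is a real-property tax lien and takes priority over every other lien.
Ordering the rest by effective date: B (Jul 14, 2014), E (Sep 21, 2014), F (Jun 8, 2015), A (Dec 3, 2015), C (Mar 8, 2016).
Because E would otherwise rank above A, the subordination swaps them.

D, B, A, F, E, C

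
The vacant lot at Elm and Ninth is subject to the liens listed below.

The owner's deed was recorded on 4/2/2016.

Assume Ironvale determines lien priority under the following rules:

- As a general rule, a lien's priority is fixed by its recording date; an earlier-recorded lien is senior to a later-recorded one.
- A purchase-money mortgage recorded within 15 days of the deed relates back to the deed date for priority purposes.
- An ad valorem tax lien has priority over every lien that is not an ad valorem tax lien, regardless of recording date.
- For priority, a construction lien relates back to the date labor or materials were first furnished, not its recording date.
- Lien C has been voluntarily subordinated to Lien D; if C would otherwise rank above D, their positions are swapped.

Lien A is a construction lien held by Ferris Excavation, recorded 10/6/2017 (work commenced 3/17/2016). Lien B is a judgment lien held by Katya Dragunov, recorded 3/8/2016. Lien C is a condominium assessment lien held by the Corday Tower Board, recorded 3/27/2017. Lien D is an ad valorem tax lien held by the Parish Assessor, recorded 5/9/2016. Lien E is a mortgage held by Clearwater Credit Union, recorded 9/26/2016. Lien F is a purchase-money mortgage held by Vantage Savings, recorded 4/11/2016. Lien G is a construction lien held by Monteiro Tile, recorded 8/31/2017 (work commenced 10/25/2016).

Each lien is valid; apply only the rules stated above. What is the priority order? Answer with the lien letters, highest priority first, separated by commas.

D, B, A, F, E, G, C

Adjusting effective dates: A relates back to 3/17/2016 (work commenced); F was recorded within the 15-day window, so its effective date is the deed date 4/2/2016; G is treated as recorded 10/25/2016, the work-commencement date.
D is an ad valorem tax lien and takes priority over every other lien.
Among the remaining liens, by effective date: B (3/8/2016), A (3/17/2016), F (4/2/2016), E (9/26/2016), G (10/25/2016), C (3/27/2017).
C is already junior to D, so the subordination agreement changes nothing.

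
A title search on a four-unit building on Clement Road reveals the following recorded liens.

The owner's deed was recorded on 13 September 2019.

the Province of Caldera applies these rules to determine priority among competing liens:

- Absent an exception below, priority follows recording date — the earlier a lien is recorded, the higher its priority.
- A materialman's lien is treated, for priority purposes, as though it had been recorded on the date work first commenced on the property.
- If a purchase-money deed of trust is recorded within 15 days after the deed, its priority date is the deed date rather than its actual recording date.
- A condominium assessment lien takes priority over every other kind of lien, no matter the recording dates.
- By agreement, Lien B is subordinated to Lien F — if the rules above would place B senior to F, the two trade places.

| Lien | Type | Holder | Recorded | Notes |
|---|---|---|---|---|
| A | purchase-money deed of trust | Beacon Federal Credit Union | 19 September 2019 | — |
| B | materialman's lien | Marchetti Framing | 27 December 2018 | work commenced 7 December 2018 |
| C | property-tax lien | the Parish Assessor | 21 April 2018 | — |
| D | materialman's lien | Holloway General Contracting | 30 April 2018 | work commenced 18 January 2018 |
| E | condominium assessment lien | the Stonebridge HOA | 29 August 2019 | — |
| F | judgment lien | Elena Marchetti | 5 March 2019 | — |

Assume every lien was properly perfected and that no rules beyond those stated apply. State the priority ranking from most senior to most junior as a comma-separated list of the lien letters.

E, D, C, F, B, A

Adjusting effective dates: A's effective date is the deed date, 13 September 2019; B's effective date is 7 December 2018, when work began; D relates back to 18 January 2018 (work commenced).
As a condominium assessment lien, E is senior to every other lien.
Among the remaining liens, by effective date: D (18 January 2018), C (21 April 2018), B (7 December 2018), F (5 March 2019), A (13 September 2019).
The subordination applies — B was senior to F — so B and F swap.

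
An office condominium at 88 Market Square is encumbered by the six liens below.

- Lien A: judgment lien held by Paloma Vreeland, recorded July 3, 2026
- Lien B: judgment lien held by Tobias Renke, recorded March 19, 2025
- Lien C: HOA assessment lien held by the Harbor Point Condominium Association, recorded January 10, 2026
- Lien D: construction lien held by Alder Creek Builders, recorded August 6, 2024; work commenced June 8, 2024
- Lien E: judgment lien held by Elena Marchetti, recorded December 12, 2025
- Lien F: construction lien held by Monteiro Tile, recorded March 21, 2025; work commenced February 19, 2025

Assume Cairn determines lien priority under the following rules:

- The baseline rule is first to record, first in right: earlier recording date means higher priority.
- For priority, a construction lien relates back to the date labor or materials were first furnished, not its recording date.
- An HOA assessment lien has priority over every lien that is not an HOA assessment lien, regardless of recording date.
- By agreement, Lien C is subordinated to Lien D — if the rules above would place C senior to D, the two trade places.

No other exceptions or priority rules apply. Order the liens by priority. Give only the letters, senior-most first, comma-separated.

D, C, F, B, E, A

First, effective dates: D is treated as recorded June 8, 2024, the work-commencement date; F relates back to February 19, 2025 (work commenced).
As an HOA assessment lien, C is senior to every other lien.
Among the remaining liens, by effective date: D (June 8, 2024), F (February 19, 2025), B (March 19, 2025), E (December 12, 2025), A (July 3, 2026).
C is senior to D before the subordination, so the two trade places.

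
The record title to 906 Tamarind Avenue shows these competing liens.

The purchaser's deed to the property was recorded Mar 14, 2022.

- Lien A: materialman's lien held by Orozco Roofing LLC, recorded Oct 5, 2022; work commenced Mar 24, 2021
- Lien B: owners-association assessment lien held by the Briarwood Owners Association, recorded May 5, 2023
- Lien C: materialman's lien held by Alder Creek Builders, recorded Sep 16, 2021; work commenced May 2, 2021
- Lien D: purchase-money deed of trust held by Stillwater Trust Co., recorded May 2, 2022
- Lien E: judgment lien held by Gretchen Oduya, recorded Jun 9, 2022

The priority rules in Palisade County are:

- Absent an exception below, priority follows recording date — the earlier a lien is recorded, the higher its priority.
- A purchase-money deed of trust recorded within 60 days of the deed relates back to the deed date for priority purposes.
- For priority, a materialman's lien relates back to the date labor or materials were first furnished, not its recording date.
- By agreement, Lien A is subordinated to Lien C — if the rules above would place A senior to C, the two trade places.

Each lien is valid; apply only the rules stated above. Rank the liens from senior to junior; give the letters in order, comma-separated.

C, A, D, E, B

Effective dates: A's effective date is Mar 24, 2021, when work began; C relates back to May 2, 2021 (work commenced); D's effective date is the deed date, Mar 14, 2022.
By effective date, earliest first: A (Mar 24, 2021), C (May 2, 2021), D (Mar 14, 2022), E (Jun 9, 2022), B (May 5, 2023).
The subordination applies — A was senior to C — so A and C swap.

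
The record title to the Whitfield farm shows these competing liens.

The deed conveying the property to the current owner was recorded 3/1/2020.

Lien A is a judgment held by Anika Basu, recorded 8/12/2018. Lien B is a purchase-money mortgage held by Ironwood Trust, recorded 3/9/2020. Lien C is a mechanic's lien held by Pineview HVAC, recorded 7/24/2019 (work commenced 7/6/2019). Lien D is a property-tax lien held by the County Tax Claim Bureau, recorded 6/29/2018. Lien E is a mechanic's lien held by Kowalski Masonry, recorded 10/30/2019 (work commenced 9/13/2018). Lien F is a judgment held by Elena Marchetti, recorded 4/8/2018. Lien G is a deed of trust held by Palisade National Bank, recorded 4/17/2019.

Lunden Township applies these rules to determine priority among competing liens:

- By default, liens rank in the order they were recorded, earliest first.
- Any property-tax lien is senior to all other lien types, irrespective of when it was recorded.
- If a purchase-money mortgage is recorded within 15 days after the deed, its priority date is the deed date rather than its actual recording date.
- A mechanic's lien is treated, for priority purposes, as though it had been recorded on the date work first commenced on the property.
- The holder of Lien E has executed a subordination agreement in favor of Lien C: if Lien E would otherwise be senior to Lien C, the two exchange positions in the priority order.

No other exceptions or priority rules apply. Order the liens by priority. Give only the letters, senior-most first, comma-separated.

Effective dates after the stated exceptions: B's effective date is the deed date, 3/1/2020; C is treated as recorded 7/6/2019, the work-commencement date; E relates back to 9/13/2018 (work commenced).
As a property-tax lien, D is senior to every other lien.
The other liens, earliest effective date first: F (4/8/2018), A (8/12/2018), E (9/13/2018), G (4/17/2019), C (7/6/2019), B (3/1/2020).
E is senior to C before the subordination, so the two trade places.

D, F, A, C, G, E, B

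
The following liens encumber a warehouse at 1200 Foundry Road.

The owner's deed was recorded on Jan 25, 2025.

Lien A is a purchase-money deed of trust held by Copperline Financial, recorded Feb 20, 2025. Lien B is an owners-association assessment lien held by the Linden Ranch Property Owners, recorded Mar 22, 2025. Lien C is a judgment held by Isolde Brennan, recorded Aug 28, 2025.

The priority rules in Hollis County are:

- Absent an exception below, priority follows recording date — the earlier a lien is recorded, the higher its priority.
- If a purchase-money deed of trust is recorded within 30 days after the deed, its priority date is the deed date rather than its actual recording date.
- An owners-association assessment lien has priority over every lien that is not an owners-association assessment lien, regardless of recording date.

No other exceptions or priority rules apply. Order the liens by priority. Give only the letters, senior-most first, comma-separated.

B, A, C

First, effective dates: A's effective date is the deed date, Jan 25, 2025.
As an owners-association assessment lien, B is senior to every other lien.
Ordering the rest by effective date: A (Jan 25, 2025), C (Aug 28, 2025).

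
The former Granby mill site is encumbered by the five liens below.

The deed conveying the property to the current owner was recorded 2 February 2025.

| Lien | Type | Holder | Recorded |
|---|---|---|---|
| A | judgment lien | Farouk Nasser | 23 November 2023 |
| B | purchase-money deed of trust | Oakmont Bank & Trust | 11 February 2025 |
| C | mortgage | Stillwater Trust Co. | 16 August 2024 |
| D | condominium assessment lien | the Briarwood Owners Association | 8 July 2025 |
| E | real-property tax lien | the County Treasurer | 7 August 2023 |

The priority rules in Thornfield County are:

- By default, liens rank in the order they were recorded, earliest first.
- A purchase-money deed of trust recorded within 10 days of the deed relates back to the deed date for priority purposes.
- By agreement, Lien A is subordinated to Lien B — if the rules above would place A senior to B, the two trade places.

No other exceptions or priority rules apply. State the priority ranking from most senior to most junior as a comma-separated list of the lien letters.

Effective dates: B relates back to the deed date 2 February 2025.
Ordering by effective date: E (7 August 2023), A (23 November 2023), C (16 August 2024), B (2 February 2025), D (8 July 2025).
Because A would otherwise rank above B, the subordination swaps them.

E, B, C, A, D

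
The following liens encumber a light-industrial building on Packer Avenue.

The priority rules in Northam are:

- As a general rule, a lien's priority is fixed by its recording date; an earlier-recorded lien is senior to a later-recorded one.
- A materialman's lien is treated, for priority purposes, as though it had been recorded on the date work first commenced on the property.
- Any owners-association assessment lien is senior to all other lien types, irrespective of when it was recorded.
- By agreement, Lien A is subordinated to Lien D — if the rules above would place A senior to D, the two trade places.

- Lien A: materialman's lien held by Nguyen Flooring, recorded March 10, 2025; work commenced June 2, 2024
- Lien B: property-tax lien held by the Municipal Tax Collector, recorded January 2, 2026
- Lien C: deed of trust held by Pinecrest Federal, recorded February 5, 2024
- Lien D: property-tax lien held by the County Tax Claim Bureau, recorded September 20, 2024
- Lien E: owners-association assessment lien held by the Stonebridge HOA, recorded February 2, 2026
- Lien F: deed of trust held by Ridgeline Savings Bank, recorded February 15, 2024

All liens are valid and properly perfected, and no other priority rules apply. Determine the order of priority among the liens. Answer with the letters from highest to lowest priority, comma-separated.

E, C, F, D, A, B

Adjusting effective dates: A is treated as recorded June 2, 2024, the work-commencement date.
E is an owners-association assessment lien, so it outranks all other liens regardless of date.
The other liens, earliest effective date first: C (February 5, 2024), F (February 15, 2024), A (June 2, 2024), D (September 20, 2024), B (January 2, 2026).
A is senior to D before the subordination, so the two trade places.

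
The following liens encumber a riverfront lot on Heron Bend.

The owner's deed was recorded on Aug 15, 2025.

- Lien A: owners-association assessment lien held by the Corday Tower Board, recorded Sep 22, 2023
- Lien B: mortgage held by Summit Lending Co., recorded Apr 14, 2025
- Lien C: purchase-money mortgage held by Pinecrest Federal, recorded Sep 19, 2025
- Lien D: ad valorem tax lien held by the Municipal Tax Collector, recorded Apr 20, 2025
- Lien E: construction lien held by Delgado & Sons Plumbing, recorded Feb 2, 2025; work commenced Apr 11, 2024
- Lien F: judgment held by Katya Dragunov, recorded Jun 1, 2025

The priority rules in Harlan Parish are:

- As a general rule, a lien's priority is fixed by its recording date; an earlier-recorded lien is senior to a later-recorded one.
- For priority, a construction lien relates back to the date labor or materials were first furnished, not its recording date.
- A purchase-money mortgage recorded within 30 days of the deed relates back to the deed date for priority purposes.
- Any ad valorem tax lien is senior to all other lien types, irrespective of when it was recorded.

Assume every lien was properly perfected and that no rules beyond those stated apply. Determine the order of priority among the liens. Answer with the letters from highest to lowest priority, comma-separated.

First, effective dates: C missed the 30-day window (35 days after the deed), so its recording date stands; E relates back to Apr 11, 2024 (work commenced).
D is an ad valorem tax lien, so it outranks all other liens regardless of date.
Remaining liens by effective date: A (Sep 22, 2023), E (Apr 11, 2024), B (Apr 14, 2025), F (Jun 1, 2025), C (Sep 19, 2025).

D, A, E, B, F, C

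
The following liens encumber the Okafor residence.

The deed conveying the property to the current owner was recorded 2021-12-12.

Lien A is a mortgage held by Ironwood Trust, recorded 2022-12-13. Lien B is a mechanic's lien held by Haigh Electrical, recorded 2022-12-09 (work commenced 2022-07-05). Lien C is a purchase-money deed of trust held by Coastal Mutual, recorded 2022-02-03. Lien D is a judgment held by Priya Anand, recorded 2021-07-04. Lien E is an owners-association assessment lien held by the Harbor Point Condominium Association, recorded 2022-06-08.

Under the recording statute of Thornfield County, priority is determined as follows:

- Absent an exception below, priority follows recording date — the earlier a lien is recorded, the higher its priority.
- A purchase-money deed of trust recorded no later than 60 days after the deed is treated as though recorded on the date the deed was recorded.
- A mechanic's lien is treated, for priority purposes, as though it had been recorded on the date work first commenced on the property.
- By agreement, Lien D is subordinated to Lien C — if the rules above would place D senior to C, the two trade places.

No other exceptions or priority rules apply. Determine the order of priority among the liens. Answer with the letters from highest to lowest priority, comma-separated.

C, D, E, B, A

First, effective dates: B relates back to 2022-07-05 (work commenced); C was recorded within the 60-day window, so its effective date is the deed date 2021-12-12.
By effective date, earliest first: D (2021-07-04), C (2021-12-12), E (2022-06-08), B (2022-07-05), A (2022-12-13).
Because D would otherwise rank above C, the subordination swaps them.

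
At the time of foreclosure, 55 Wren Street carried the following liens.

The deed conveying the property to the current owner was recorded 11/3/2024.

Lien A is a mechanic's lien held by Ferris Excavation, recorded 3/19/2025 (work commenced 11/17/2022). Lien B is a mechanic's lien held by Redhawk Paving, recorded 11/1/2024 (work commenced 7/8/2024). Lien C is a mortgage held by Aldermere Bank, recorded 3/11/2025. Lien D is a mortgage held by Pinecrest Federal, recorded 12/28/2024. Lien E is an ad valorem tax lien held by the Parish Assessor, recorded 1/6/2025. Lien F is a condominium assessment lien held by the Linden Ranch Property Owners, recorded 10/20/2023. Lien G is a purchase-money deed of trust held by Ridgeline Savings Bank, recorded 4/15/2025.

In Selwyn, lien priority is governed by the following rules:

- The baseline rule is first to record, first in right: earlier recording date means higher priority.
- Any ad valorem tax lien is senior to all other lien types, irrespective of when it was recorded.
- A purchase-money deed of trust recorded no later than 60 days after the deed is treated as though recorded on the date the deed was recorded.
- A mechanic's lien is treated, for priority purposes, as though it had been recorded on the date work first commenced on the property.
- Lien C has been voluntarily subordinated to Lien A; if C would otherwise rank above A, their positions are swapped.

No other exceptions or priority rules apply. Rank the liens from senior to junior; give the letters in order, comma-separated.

E, A, F, B, D, C, G

Effective dates: A relates back to 11/17/2022 (work commenced); B's effective date is 7/8/2024, when work began; G was recorded 163 days after the deed, outside the 60-day window, so it keeps its recording date.
E is an ad valorem tax lien, so it outranks all other liens regardless of date.
Ordering the rest by effective date: A (11/17/2022), F (10/20/2023), B (7/8/2024), D (12/28/2024), C (3/11/2025), G (4/15/2025).
C already ranks below A; the subordination has no effect.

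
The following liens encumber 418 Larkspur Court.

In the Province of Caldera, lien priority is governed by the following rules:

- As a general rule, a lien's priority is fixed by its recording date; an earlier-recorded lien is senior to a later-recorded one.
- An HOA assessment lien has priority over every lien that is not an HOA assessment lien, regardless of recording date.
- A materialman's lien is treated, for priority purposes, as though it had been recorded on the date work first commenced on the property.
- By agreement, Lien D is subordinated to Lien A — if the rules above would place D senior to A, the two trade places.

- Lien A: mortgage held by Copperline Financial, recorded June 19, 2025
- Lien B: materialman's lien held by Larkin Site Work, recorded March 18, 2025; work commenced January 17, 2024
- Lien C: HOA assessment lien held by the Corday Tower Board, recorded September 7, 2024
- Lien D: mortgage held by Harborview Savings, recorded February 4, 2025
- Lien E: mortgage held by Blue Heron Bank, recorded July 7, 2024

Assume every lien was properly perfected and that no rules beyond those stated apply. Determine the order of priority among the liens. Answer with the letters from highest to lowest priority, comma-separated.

Effective dates after the stated exceptions: B's effective date is January 17, 2024, when work began.
As an HOA assessment lien, C is senior to every other lien.
Ordering the rest by effective date: B (January 17, 2024), E (July 7, 2024), D (February 4, 2025), A (June 19, 2025).
D would otherwise be senior to A, so under the subordination agreement D and A exchange positions.

C, B, E, A, D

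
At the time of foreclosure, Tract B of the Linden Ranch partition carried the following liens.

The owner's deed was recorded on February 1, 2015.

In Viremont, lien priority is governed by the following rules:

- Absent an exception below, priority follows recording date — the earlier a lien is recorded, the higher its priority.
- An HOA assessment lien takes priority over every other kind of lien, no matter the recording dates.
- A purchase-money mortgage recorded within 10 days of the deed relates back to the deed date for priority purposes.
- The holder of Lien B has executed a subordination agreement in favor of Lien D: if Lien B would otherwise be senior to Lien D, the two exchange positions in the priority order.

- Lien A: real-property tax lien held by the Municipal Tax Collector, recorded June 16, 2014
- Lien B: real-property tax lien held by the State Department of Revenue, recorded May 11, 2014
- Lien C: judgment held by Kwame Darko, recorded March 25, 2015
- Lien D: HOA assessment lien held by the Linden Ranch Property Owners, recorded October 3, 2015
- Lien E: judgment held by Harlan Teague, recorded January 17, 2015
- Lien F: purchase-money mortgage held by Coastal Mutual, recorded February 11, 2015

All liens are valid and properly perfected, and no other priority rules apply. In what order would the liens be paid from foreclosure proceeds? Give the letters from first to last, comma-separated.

First, effective dates: F's effective date is the deed date, February 1, 2015.
D is an HOA assessment lien, so it outranks all other liens regardless of date.
Remaining liens by effective date: B (May 11, 2014), A (June 16, 2014), E (January 17, 2015), F (February 1, 2015), C (March 25, 2015).
B already ranks below D; the subordination has no effect.

D, B, A, E, F, C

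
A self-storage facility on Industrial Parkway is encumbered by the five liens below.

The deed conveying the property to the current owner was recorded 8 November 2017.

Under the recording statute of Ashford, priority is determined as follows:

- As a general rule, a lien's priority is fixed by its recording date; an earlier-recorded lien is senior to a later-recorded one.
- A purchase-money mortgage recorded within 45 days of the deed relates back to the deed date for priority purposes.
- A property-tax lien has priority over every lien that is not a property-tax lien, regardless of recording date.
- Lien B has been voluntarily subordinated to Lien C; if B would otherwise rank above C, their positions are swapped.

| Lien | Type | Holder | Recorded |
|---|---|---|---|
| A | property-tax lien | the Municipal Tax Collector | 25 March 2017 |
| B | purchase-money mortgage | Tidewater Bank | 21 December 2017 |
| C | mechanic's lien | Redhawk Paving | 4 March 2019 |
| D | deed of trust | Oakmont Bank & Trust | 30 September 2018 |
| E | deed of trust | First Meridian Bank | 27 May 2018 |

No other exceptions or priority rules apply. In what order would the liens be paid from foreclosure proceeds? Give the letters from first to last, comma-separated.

A, C, E, D, B

First, effective dates: B was recorded within the 45-day window, so its effective date is the deed date 8 November 2017.
A is a property-tax lien and takes priority over every other lien.
The other liens, earliest effective date first: B (8 November 2017), E (27 May 2018), D (30 September 2018), C (4 March 2019).
B is senior to C before the subordination, so the two trade places.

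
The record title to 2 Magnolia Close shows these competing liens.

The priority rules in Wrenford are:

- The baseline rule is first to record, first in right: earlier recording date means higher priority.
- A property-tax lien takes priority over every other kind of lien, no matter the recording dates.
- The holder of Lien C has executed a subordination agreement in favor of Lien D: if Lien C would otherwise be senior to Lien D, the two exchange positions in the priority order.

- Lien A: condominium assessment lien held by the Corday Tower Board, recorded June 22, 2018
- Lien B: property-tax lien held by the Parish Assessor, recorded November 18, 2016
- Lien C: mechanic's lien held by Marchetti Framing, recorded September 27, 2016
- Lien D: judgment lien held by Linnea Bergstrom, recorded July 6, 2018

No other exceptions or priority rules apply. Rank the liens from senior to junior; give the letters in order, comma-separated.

As a property-tax lien, B is senior to every other lien.
The other liens, earliest effective date first: C (September 27, 2016), A (June 22, 2018), D (July 6, 2018).
C would otherwise be senior to D, so under the subordination agreement C and D exchange positions.

B, D, A, C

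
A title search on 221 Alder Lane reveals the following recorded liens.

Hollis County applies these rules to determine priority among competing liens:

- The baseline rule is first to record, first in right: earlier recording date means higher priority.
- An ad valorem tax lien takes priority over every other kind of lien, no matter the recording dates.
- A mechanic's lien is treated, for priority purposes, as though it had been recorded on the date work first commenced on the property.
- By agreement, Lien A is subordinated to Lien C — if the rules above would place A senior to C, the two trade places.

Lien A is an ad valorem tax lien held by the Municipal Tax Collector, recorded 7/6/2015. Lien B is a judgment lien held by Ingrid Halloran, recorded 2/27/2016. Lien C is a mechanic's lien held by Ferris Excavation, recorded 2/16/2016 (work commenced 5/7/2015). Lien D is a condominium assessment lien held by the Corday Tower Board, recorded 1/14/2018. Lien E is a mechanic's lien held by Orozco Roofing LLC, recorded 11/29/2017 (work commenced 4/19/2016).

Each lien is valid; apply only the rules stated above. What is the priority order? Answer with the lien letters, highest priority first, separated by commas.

Effective dates after the stated exceptions: C's effective date is 5/7/2015, when work began; E is treated as recorded 4/19/2016, the work-commencement date.
A is an ad valorem tax lien and takes priority over every other lien.
The other liens, earliest effective date first: C (5/7/2015), B (2/27/2016), E (4/19/2016), D (1/14/2018).
Because A would otherwise rank above C, the subordination swaps them.

C, A, B, E, D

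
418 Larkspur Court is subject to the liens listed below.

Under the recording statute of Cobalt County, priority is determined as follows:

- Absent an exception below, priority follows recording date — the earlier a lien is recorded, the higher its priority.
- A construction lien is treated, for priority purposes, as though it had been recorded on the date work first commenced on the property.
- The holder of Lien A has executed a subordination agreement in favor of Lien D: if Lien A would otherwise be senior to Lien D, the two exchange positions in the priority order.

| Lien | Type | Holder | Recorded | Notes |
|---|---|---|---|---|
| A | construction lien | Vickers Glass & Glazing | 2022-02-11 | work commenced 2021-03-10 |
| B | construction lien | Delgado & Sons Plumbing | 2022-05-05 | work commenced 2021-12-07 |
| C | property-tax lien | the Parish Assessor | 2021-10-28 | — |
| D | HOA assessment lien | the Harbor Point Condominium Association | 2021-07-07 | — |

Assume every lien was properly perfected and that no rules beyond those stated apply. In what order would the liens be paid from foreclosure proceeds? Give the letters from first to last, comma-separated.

D, A, C, B

Effective dates: A relates back to 2021-03-10 (work commenced); B's effective date is 2021-12-07, when work began.
By effective date, earliest first: A (2021-03-10), D (2021-07-07), C (2021-10-28), B (2021-12-07).
The subordination applies — A was senior to D — so A and D swap.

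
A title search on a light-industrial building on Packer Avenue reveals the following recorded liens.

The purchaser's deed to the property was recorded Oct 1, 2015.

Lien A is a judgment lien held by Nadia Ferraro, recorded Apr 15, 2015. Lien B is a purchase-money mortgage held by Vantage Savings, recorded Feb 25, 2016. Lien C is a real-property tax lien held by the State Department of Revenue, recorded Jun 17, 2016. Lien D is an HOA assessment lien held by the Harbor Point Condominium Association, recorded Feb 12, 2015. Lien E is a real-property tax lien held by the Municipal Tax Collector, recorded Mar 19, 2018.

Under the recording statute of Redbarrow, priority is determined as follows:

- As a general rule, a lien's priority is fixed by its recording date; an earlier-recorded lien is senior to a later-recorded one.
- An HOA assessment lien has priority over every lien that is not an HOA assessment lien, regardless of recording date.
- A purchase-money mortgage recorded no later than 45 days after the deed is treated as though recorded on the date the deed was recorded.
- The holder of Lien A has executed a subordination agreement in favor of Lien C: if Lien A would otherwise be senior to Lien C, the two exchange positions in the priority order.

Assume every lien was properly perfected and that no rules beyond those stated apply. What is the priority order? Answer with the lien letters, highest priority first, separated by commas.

D, C, B, A, E

Effective dates after the stated exceptions: B missed the 45-day window (147 days after the deed), so its recording date stands.
As an HOA assessment lien, D is senior to every other lien.
Ordering the rest by effective date: A (Apr 15, 2015), B (Feb 25, 2016), C (Jun 17, 2016), E (Mar 19, 2018).
The subordination applies — A was senior to C — so A and C swap.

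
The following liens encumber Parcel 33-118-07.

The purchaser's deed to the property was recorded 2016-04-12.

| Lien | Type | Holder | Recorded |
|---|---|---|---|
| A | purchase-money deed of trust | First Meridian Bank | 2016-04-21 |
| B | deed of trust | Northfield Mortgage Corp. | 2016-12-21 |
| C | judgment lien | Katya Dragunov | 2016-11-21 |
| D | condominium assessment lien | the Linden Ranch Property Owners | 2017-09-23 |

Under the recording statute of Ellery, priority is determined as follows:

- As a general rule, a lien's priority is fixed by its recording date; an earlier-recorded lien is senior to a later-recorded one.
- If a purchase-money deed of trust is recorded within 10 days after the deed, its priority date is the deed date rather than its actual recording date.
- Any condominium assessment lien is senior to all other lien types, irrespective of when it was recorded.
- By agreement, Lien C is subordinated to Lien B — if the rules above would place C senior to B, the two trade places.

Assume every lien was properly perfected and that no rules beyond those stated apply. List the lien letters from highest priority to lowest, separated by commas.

D, A, B, C

Effective dates after the stated exceptions: A relates back to the deed date 2016-04-12.
As a condominium assessment lien, D is senior to every other lien.
Among the remaining liens, by effective date: A (2016-04-12), C (2016-11-21), B (2016-12-21).
C is senior to B before the subordination, so the two trade places.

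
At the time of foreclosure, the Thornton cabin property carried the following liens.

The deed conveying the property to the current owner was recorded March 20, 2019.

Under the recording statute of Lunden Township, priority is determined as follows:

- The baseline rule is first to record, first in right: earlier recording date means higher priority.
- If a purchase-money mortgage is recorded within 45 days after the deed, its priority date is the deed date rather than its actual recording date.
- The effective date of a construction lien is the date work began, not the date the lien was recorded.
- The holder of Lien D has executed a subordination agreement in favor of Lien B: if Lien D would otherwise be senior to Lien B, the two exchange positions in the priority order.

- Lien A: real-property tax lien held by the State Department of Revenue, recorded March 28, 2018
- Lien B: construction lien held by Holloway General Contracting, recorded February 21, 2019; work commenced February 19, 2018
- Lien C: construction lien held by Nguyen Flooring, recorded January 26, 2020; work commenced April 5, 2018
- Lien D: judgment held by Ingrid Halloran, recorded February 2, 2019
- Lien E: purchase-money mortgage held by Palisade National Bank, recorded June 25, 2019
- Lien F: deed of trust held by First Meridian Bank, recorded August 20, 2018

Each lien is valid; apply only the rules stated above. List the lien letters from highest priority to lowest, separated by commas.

Adjusting effective dates: B's effective date is February 19, 2018, when work began; C's effective date is April 5, 2018, when work began; E missed the 45-day window (97 days after the deed), so its recording date stands.
By effective date, earliest first: B (February 19, 2018), A (March 28, 2018), C (April 5, 2018), F (August 20, 2018), D (February 2, 2019), E (June 25, 2019).
D already ranks below B; the subordination has no effect.

B, A, C, F, D, E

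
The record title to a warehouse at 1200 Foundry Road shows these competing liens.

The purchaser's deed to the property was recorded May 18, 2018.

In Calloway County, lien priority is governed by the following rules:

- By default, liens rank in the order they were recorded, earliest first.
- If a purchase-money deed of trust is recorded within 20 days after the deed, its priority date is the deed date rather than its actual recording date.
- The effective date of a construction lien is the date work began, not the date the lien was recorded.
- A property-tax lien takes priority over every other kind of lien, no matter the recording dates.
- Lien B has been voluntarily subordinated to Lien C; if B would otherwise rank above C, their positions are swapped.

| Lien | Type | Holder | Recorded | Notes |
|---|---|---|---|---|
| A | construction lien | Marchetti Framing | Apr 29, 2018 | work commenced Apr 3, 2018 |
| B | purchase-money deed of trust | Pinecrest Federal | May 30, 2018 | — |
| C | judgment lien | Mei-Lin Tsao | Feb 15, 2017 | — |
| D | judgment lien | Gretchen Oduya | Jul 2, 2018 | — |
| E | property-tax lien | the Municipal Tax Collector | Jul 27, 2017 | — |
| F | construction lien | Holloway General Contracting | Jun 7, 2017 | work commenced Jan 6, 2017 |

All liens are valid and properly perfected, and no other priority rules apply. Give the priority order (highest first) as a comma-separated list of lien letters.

Effective dates after the stated exceptions: A relates back to Apr 3, 2018 (work commenced); B was recorded within the 20-day window, so its effective date is the deed date May 18, 2018; F relates back to Jan 6, 2017 (work commenced).
E, as a property-tax lien, has superpriority and ranks first.
Ordering the rest by effective date: F (Jan 6, 2017), C (Feb 15, 2017), A (Apr 3, 2018), B (May 18, 2018), D (Jul 2, 2018).
B already ranks below C; the subordination has no effect.

E, F, C, A, B, D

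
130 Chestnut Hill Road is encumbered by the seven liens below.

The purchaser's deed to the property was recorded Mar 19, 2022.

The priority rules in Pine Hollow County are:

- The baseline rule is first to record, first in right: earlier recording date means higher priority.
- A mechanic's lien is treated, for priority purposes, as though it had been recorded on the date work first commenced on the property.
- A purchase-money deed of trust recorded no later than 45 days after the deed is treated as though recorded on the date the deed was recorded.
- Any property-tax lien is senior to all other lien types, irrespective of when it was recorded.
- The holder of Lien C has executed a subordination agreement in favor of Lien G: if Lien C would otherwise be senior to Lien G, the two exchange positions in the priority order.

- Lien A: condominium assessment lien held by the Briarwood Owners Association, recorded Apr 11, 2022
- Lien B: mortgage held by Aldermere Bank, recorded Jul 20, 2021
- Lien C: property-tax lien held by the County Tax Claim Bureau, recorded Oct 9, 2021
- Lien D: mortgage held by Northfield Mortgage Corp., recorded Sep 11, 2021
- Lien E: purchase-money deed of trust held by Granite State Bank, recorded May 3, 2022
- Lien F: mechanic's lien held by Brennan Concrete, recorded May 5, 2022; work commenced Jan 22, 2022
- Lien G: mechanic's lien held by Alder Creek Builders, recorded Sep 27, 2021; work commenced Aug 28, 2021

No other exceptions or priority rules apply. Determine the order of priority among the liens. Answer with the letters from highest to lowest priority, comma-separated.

G, B, C, D, F, E, A

Effective dates: E's effective date is the deed date, Mar 19, 2022; F relates back to Jan 22, 2022 (work commenced); G's effective date is Aug 28, 2021, when work began.
As a property-tax lien, C is senior to every other lien.
Remaining liens by effective date: B (Jul 20, 2021), G (Aug 28, 2021), D (Sep 11, 2021), F (Jan 22, 2022), E (Mar 19, 2022), A (Apr 11, 2022).
Because C would otherwise rank above G, the subordination swaps them.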